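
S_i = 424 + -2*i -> [424, 422, 420, 418, 416]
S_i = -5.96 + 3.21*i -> [-5.96, -2.75, 0.46, 3.67, 6.88]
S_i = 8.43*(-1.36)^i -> [8.43, -11.46, 15.59, -21.21, 28.84]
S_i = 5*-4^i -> [5, -20, 80, -320, 1280]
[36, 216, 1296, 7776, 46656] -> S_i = 36*6^i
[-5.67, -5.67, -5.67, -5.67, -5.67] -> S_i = -5.67*1.00^i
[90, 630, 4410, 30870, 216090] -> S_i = 90*7^i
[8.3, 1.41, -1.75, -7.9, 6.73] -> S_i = Random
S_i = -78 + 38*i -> [-78, -40, -2, 36, 74]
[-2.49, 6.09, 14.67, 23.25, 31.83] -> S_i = -2.49 + 8.58*i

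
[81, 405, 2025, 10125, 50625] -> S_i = 81*5^i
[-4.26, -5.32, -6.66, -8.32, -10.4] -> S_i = -4.26*1.25^i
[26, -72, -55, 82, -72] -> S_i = Random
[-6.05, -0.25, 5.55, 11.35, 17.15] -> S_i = -6.05 + 5.80*i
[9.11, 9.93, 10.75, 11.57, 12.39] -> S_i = 9.11 + 0.82*i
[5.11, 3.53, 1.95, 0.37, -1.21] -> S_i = 5.11 + -1.58*i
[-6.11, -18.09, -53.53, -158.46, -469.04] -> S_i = -6.11*2.96^i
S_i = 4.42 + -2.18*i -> [4.42, 2.24, 0.06, -2.12, -4.3]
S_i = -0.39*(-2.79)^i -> [-0.39, 1.09, -3.04, 8.47, -23.63]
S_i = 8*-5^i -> [8, -40, 200, -1000, 5000]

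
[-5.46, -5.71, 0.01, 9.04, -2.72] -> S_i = Random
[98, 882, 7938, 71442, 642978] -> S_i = 98*9^i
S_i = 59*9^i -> [59, 531, 4779, 43011, 387099]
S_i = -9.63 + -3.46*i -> [-9.63, -13.09, -16.55, -20.01, -23.47]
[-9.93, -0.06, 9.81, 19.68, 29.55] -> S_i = -9.93 + 9.87*i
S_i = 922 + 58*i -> [922, 980, 1038, 1096, 1154]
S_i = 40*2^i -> [40, 80, 160, 320, 640]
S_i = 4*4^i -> [4, 16, 64, 256, 1024]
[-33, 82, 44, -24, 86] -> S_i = Random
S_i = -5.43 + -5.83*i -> [-5.43, -11.26, -17.09, -22.92, -28.75]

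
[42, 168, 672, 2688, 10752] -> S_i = 42*4^i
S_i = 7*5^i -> [7, 35, 175, 875, 4375]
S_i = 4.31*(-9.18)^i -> [4.31, -39.57, 363.21, -3334.3, 30608.92]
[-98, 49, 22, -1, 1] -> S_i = Random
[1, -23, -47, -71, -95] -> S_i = 1 + -24*i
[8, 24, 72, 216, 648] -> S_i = 8*3^i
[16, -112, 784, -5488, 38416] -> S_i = 16*-7^i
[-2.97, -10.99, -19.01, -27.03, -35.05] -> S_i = -2.97 + -8.02*i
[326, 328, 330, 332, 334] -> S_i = 326 + 2*i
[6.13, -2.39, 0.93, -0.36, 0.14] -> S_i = 6.13*(-0.39)^i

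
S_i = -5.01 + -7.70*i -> [-5.01, -12.71, -20.41, -28.11, -35.81]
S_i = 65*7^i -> [65, 455, 3185, 22295, 156065]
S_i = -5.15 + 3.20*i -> [-5.15, -1.95, 1.25, 4.45, 7.65]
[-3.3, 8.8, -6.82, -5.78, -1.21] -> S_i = Random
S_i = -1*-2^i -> [-1, 2, -4, 8, -16]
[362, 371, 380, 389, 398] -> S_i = 362 + 9*i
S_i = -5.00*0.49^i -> [-5.0, -2.45, -1.2, -0.59, -0.29]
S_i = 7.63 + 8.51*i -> [7.63, 16.14, 24.65, 33.16, 41.67]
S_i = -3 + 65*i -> [-3, 62, 127, 192, 257]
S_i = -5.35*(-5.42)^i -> [-5.35, 29.0, -157.16, 851.83, -4616.9]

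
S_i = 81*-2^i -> [81, -162, 324, -648, 1296]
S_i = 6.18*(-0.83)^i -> [6.18, -5.13, 4.26, -3.53, 2.93]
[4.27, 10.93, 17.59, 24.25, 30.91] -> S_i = 4.27 + 6.66*i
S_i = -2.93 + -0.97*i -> [-2.93, -3.9, -4.87, -5.84, -6.81]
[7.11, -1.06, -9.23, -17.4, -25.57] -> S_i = 7.11 + -8.17*i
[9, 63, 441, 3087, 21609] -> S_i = 9*7^i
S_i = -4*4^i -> [-4, -16, -64, -256, -1024]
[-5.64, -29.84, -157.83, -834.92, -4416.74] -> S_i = -5.64*5.29^i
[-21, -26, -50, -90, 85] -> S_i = Random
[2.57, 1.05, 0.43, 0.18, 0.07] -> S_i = 2.57*0.41^i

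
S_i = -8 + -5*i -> [-8, -13, -18, -23, -28]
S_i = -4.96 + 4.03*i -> [-4.96, -0.93, 3.1, 7.13, 11.16]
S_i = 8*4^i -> [8, 32, 128, 512, 2048]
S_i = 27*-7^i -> [27, -189, 1323, -9261, 64827]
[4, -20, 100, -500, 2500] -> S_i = 4*-5^i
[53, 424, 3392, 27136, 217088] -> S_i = 53*8^i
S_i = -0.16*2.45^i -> [-0.16, -0.39, -0.96, -2.35, -5.76]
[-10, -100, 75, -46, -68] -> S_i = Random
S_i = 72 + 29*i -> [72, 101, 130, 159, 188]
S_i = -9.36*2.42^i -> [-9.36, -22.65, -54.82, -132.65, -321.02]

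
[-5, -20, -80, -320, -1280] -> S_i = -5*4^i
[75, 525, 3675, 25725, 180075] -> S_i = 75*7^i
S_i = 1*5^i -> [1, 5, 25, 125, 625]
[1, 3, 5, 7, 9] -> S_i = 1 + 2*i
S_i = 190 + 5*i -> [190, 195, 200, 205, 210]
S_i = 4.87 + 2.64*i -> [4.87, 7.51, 10.15, 12.79, 15.43]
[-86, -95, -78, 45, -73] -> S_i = Random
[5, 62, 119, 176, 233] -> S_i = 5 + 57*i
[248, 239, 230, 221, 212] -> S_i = 248 + -9*i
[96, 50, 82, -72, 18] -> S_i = Random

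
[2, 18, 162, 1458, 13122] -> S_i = 2*9^i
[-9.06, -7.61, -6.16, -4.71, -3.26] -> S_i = -9.06 + 1.45*i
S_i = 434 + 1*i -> [434, 435, 436, 437, 438]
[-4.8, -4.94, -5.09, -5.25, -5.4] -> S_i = -4.80*1.03^i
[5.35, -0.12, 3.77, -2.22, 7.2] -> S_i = Random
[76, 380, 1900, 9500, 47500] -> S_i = 76*5^i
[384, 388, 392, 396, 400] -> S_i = 384 + 4*i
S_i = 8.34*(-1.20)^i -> [8.34, -10.01, 12.01, -14.41, 17.29]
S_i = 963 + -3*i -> [963, 960, 957, 954, 951]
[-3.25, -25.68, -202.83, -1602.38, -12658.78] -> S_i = -3.25*7.90^i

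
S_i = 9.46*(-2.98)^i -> [9.46, -28.19, 84.01, -250.35, 746.03]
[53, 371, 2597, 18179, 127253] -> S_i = 53*7^i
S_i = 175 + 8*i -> [175, 183, 191, 199, 207]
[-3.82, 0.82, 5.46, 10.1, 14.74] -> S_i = -3.82 + 4.64*i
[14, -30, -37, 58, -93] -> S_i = Random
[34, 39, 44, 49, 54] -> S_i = 34 + 5*i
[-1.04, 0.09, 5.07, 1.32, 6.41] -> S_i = Random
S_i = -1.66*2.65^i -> [-1.66, -4.4, -11.66, -30.89, -81.86]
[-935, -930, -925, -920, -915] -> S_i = -935 + 5*i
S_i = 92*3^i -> [92, 276, 828, 2484, 7452]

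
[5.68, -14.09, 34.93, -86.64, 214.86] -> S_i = 5.68*(-2.48)^i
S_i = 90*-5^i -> [90, -450, 2250, -11250, 56250]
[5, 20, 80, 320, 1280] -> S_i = 5*4^i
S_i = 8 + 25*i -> [8, 33, 58, 83, 108]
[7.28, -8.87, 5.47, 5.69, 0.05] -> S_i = Random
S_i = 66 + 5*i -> [66, 71, 76, 81, 86]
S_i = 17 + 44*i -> [17, 61, 105, 149, 193]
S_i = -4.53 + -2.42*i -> [-4.53, -6.95, -9.37, -11.79, -14.21]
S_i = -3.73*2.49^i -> [-3.73, -9.29, -23.13, -57.58, -143.39]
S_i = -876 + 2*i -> [-876, -874, -872, -870, -868]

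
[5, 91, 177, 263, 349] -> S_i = 5 + 86*i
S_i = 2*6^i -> [2, 12, 72, 432, 2592]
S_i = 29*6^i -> [29, 174, 1044, 6264, 37584]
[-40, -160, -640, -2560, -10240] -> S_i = -40*4^i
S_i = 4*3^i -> [4, 12, 36, 108, 324]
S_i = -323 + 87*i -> [-323, -236, -149, -62, 25]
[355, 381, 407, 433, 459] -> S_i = 355 + 26*i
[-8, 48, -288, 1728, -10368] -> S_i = -8*-6^i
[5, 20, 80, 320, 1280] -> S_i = 5*4^i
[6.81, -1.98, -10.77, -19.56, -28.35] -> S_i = 6.81 + -8.79*i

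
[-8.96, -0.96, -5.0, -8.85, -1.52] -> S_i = Random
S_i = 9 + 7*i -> [9, 16, 23, 30, 37]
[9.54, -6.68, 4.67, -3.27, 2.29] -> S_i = 9.54*(-0.70)^i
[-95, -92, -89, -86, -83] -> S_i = -95 + 3*i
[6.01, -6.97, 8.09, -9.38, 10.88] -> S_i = 6.01*(-1.16)^i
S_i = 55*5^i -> [55, 275, 1375, 6875, 34375]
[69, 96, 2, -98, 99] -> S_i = Random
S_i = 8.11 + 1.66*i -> [8.11, 9.77, 11.43, 13.09, 14.75]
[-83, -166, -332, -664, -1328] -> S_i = -83*2^i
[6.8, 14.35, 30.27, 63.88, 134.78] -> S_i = 6.80*2.11^i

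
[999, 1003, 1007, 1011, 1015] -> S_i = 999 + 4*i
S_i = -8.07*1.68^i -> [-8.07, -13.56, -22.78, -38.26, -64.29]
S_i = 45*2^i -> [45, 90, 180, 360, 720]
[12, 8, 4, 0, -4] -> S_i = 12 + -4*i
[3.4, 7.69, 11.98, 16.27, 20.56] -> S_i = 3.40 + 4.29*i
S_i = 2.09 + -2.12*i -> [2.09, -0.03, -2.15, -4.27, -6.39]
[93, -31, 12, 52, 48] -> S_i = Random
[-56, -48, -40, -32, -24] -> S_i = -56 + 8*i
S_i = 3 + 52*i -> [3, 55, 107, 159, 211]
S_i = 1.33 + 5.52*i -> [1.33, 6.85, 12.37, 17.89, 23.41]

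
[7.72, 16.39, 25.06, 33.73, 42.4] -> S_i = 7.72 + 8.67*i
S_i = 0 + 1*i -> [0, 1, 2, 3, 4]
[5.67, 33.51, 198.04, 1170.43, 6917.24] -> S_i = 5.67*5.91^i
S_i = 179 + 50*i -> [179, 229, 279, 329, 379]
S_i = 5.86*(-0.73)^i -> [5.86, -4.28, 3.12, -2.28, 1.66]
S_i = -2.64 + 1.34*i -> [-2.64, -1.3, 0.04, 1.38, 2.72]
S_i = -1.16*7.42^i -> [-1.16, -8.61, -63.87, -473.88, -3516.2]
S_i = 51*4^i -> [51, 204, 816, 3264, 13056]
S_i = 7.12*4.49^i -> [7.12, 31.97, 143.54, 644.49, 2893.78]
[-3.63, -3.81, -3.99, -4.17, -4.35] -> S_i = -3.63 + -0.18*i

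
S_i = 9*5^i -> [9, 45, 225, 1125, 5625]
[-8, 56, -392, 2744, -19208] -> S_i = -8*-7^i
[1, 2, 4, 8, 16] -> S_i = 1*2^i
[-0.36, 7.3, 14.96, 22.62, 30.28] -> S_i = -0.36 + 7.66*i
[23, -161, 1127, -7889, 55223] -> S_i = 23*-7^i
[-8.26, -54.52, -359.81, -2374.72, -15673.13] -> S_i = -8.26*6.60^i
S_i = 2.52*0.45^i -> [2.52, 1.13, 0.51, 0.23, 0.1]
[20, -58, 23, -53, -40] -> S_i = Random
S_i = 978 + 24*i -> [978, 1002, 1026, 1050, 1074]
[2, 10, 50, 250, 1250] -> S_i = 2*5^i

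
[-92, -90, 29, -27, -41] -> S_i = Random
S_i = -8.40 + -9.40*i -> [-8.4, -17.8, -27.2, -36.6, -46.0]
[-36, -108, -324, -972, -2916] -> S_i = -36*3^i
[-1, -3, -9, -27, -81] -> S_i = -1*3^i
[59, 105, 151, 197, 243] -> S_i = 59 + 46*i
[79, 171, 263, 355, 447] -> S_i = 79 + 92*i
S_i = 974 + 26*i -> [974, 1000, 1026, 1052, 1078]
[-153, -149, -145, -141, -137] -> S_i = -153 + 4*i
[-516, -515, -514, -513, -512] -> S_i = -516 + 1*i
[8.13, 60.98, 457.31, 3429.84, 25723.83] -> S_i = 8.13*7.50^i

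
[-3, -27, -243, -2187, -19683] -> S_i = -3*9^i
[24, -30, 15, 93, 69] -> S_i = Random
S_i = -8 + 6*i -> [-8, -2, 4, 10, 16]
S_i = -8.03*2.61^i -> [-8.03, -20.96, -54.7, -142.77, -372.63]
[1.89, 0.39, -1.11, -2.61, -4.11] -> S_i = 1.89 + -1.50*i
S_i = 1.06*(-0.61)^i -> [1.06, -0.65, 0.39, -0.24, 0.15]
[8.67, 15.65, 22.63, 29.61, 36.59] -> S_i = 8.67 + 6.98*i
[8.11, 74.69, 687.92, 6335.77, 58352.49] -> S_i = 8.11*9.21^i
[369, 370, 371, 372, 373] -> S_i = 369 + 1*i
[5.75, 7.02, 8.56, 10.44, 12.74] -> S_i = 5.75*1.22^i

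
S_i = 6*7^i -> [6, 42, 294, 2058, 14406]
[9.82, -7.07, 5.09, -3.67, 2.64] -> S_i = 9.82*(-0.72)^i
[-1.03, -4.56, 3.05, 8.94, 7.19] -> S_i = Random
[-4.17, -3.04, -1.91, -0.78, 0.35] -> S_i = -4.17 + 1.13*i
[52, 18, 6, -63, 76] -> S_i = Random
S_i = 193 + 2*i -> [193, 195, 197, 199, 201]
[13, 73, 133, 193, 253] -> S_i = 13 + 60*i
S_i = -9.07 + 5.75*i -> [-9.07, -3.32, 2.43, 8.18, 13.93]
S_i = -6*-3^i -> [-6, 18, -54, 162, -486]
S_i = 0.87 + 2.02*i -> [0.87, 2.89, 4.91, 6.93, 8.95]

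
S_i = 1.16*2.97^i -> [1.16, 3.45, 10.23, 30.39, 90.26]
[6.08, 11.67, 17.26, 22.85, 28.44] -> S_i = 6.08 + 5.59*i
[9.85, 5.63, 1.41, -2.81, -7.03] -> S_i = 9.85 + -4.22*i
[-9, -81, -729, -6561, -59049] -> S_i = -9*9^i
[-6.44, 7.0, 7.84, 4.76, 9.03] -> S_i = Random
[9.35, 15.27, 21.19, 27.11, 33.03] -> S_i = 9.35 + 5.92*i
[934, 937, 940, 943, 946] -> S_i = 934 + 3*i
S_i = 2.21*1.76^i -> [2.21, 3.89, 6.85, 12.05, 21.21]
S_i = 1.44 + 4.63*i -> [1.44, 6.07, 10.7, 15.33, 19.96]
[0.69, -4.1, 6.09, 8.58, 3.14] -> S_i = Random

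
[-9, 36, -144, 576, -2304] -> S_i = -9*-4^i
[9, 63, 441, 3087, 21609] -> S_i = 9*7^i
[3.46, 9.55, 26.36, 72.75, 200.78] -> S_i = 3.46*2.76^i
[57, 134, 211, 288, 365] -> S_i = 57 + 77*i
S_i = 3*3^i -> [3, 9, 27, 81, 243]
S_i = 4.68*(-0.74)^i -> [4.68, -3.46, 2.56, -1.9, 1.4]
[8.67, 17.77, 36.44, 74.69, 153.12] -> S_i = 8.67*2.05^i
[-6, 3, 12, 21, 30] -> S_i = -6 + 9*i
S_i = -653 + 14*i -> [-653, -639, -625, -611, -597]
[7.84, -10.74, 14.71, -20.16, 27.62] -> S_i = 7.84*(-1.37)^i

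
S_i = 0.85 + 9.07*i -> [0.85, 9.92, 18.99, 28.06, 37.13]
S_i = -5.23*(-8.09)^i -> [-5.23, 42.31, -342.29, 2769.15, -22402.46]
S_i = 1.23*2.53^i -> [1.23, 3.11, 7.87, 19.92, 50.39]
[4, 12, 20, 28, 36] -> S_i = 4 + 8*i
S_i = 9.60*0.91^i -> [9.6, 8.74, 7.95, 7.23, 6.58]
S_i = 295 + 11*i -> [295, 306, 317, 328, 339]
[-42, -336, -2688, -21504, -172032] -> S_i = -42*8^i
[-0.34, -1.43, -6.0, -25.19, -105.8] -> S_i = -0.34*4.20^i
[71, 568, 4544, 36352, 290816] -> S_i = 71*8^i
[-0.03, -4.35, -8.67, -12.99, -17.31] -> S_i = -0.03 + -4.32*i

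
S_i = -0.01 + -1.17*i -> [-0.01, -1.18, -2.35, -3.52, -4.69]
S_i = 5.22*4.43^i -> [5.22, 23.12, 102.44, 453.82, 2010.41]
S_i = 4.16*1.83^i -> [4.16, 7.61, 13.93, 25.49, 46.65]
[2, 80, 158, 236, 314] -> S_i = 2 + 78*i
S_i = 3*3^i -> [3, 9, 27, 81, 243]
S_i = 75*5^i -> [75, 375, 1875, 9375, 46875]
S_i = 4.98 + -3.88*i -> [4.98, 1.1, -2.78, -6.66, -10.54]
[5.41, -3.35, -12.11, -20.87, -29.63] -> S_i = 5.41 + -8.76*i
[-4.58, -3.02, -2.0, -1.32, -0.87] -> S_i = -4.58*0.66^i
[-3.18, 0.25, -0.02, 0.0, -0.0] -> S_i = -3.18*(-0.08)^i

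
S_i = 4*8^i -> [4, 32, 256, 2048, 16384]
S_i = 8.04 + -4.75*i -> [8.04, 3.29, -1.46, -6.21, -10.96]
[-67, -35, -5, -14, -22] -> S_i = Random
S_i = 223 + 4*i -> [223, 227, 231, 235, 239]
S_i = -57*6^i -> [-57, -342, -2052, -12312, -73872]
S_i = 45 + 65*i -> [45, 110, 175, 240, 305]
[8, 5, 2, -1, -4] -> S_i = 8 + -3*i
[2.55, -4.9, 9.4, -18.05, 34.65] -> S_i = 2.55*(-1.92)^i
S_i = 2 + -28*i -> [2, -26, -54, -82, -110]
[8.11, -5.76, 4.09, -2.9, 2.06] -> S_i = 8.11*(-0.71)^i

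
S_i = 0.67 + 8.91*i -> [0.67, 9.58, 18.49, 27.4, 36.31]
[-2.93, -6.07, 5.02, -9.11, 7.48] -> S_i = Random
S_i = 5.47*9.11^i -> [5.47, 49.83, 453.97, 4135.64, 37675.66]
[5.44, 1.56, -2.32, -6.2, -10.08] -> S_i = 5.44 + -3.88*i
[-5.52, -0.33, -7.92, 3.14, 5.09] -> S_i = Random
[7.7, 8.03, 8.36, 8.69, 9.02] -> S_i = 7.70 + 0.33*i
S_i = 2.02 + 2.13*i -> [2.02, 4.15, 6.28, 8.41, 10.54]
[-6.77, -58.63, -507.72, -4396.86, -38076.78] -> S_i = -6.77*8.66^i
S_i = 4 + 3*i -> [4, 7, 10, 13, 16]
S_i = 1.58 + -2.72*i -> [1.58, -1.14, -3.86, -6.58, -9.3]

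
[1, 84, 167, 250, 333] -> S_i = 1 + 83*i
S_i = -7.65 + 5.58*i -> [-7.65, -2.07, 3.51, 9.09, 14.67]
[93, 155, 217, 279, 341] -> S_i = 93 + 62*i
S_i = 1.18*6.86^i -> [1.18, 8.09, 55.53, 380.94, 2613.24]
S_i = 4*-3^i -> [4, -12, 36, -108, 324]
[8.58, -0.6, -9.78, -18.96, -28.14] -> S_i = 8.58 + -9.18*i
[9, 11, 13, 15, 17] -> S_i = 9 + 2*i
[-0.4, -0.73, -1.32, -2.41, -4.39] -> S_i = -0.40*1.82^i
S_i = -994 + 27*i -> [-994, -967, -940, -913, -886]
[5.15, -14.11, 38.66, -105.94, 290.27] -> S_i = 5.15*(-2.74)^i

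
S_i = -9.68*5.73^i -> [-9.68, -55.47, -317.82, -1821.12, -10435.03]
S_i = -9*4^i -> [-9, -36, -144, -576, -2304]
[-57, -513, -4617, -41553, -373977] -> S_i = -57*9^i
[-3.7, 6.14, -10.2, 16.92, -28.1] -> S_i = -3.70*(-1.66)^i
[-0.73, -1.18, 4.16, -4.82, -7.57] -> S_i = Random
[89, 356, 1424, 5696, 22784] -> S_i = 89*4^i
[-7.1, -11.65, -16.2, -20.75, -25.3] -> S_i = -7.10 + -4.55*i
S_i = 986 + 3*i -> [986, 989, 992, 995, 998]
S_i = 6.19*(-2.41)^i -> [6.19, -14.92, 35.95, -86.64, 208.81]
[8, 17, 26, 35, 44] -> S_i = 8 + 9*i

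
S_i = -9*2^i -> [-9, -18, -36, -72, -144]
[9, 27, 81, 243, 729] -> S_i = 9*3^i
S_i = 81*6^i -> [81, 486, 2916, 17496, 104976]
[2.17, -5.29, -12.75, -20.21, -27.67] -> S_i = 2.17 + -7.46*i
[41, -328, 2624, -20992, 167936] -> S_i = 41*-8^i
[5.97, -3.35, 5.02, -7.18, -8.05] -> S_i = Random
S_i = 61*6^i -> [61, 366, 2196, 13176, 79056]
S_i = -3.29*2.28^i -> [-3.29, -7.5, -17.1, -38.99, -88.91]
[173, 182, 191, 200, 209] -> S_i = 173 + 9*i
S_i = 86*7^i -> [86, 602, 4214, 29498, 206486]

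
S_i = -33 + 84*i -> [-33, 51, 135, 219, 303]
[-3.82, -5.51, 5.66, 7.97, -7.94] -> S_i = Random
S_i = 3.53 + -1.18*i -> [3.53, 2.35, 1.17, -0.01, -1.19]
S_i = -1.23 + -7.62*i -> [-1.23, -8.85, -16.47, -24.09, -31.71]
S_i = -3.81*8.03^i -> [-3.81, -30.59, -245.67, -1972.75, -15841.17]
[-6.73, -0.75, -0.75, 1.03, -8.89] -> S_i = Random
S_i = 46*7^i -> [46, 322, 2254, 15778, 110446]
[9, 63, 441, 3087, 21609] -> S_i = 9*7^i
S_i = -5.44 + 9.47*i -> [-5.44, 4.03, 13.5, 22.97, 32.44]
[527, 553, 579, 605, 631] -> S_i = 527 + 26*i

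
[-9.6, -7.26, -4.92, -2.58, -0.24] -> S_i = -9.60 + 2.34*i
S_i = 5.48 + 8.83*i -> [5.48, 14.31, 23.14, 31.97, 40.8]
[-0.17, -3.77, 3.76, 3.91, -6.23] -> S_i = Random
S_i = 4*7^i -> [4, 28, 196, 1372, 9604]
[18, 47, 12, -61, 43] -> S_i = Random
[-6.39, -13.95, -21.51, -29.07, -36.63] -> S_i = -6.39 + -7.56*i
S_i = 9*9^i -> [9, 81, 729, 6561, 59049]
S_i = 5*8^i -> [5, 40, 320, 2560, 20480]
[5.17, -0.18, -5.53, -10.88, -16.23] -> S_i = 5.17 + -5.35*i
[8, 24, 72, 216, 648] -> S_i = 8*3^i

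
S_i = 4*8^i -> [4, 32, 256, 2048, 16384]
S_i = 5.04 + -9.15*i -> [5.04, -4.11, -13.26, -22.41, -31.56]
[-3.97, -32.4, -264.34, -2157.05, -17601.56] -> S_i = -3.97*8.16^i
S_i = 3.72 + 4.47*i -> [3.72, 8.19, 12.66, 17.13, 21.6]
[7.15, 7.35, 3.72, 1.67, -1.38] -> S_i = Random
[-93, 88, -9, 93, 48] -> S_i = Random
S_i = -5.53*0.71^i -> [-5.53, -3.93, -2.79, -1.98, -1.41]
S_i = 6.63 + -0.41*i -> [6.63, 6.22, 5.81, 5.4, 4.99]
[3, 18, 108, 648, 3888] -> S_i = 3*6^i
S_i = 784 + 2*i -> [784, 786, 788, 790, 792]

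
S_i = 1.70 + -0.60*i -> [1.7, 1.1, 0.5, -0.1, -0.7]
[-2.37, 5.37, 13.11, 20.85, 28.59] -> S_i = -2.37 + 7.74*i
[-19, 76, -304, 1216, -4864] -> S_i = -19*-4^i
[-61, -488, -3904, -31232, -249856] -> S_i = -61*8^i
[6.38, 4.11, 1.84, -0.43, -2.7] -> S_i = 6.38 + -2.27*i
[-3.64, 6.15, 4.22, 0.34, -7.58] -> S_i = Random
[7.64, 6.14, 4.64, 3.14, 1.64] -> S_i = 7.64 + -1.50*i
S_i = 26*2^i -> [26, 52, 104, 208, 416]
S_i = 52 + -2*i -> [52, 50, 48, 46, 44]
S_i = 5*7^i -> [5, 35, 245, 1715, 12005]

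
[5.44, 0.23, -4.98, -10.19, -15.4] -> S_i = 5.44 + -5.21*i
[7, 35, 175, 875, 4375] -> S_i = 7*5^i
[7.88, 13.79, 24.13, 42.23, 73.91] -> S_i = 7.88*1.75^i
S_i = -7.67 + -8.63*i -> [-7.67, -16.3, -24.93, -33.56, -42.19]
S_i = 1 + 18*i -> [1, 19, 37, 55, 73]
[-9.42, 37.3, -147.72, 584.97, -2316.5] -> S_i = -9.42*(-3.96)^i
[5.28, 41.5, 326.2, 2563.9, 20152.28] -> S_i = 5.28*7.86^i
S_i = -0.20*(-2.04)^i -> [-0.2, 0.41, -0.83, 1.7, -3.46]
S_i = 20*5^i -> [20, 100, 500, 2500, 12500]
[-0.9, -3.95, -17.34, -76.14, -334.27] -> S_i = -0.90*4.39^i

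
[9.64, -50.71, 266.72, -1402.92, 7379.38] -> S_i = 9.64*(-5.26)^i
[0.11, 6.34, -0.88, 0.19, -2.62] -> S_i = Random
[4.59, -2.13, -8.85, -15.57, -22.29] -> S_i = 4.59 + -6.72*i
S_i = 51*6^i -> [51, 306, 1836, 11016, 66096]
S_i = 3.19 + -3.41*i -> [3.19, -0.22, -3.63, -7.04, -10.45]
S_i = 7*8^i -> [7, 56, 448, 3584, 28672]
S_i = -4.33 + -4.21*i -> [-4.33, -8.54, -12.75, -16.96, -21.17]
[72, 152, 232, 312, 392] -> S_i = 72 + 80*i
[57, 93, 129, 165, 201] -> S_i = 57 + 36*i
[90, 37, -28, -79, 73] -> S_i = Random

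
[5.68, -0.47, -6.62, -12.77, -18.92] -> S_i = 5.68 + -6.15*i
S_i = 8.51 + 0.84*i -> [8.51, 9.35, 10.19, 11.03, 11.87]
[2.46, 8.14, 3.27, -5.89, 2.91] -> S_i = Random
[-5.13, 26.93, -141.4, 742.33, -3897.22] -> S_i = -5.13*(-5.25)^i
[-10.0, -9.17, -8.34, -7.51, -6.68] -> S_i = -10.00 + 0.83*i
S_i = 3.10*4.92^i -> [3.1, 15.25, 75.04, 369.2, 1816.44]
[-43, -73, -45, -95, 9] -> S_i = Random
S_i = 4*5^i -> [4, 20, 100, 500, 2500]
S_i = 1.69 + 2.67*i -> [1.69, 4.36, 7.03, 9.7, 12.37]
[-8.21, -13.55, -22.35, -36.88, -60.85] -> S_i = -8.21*1.65^i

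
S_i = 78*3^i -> [78, 234, 702, 2106, 6318]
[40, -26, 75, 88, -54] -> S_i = Random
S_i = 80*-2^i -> [80, -160, 320, -640, 1280]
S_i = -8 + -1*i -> [-8, -9, -10, -11, -12]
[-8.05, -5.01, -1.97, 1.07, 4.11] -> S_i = -8.05 + 3.04*i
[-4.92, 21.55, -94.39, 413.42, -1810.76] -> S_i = -4.92*(-4.38)^i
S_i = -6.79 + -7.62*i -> [-6.79, -14.41, -22.03, -29.65, -37.27]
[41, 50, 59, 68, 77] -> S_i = 41 + 9*i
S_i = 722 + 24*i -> [722, 746, 770, 794, 818]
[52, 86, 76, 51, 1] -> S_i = Random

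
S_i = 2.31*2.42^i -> [2.31, 5.59, 13.53, 32.74, 79.23]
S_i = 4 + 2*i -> [4, 6, 8, 10, 12]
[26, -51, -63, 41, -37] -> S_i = Random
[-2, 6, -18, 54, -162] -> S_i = -2*-3^i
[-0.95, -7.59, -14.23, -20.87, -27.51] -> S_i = -0.95 + -6.64*i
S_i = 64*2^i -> [64, 128, 256, 512, 1024]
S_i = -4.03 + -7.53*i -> [-4.03, -11.56, -19.09, -26.62, -34.15]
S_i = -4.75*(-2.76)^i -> [-4.75, 13.11, -36.18, 99.87, -275.63]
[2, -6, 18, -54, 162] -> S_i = 2*-3^i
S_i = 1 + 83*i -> [1, 84, 167, 250, 333]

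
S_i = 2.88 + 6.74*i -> [2.88, 9.62, 16.36, 23.1, 29.84]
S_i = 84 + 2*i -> [84, 86, 88, 90, 92]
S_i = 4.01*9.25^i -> [4.01, 37.09, 343.11, 3173.73, 29356.98]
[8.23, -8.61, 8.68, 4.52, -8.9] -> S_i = Random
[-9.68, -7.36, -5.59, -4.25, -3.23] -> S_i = -9.68*0.76^i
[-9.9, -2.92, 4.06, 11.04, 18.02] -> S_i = -9.90 + 6.98*i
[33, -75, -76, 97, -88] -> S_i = Random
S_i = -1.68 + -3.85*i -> [-1.68, -5.53, -9.38, -13.23, -17.08]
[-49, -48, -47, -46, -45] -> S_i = -49 + 1*i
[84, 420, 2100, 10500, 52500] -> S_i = 84*5^i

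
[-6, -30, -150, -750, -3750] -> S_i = -6*5^i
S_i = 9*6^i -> [9, 54, 324, 1944, 11664]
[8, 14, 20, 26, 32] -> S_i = 8 + 6*i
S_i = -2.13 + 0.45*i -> [-2.13, -1.68, -1.23, -0.78, -0.33]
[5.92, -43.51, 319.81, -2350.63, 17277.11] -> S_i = 5.92*(-7.35)^i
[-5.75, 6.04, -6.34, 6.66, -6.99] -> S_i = -5.75*(-1.05)^i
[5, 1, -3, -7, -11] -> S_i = 5 + -4*i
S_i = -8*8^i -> [-8, -64, -512, -4096, -32768]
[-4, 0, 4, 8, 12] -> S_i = -4 + 4*i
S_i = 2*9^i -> [2, 18, 162, 1458, 13122]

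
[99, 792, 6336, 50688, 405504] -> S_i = 99*8^i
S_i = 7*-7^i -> [7, -49, 343, -2401, 16807]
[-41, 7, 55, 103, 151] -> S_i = -41 + 48*i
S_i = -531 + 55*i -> [-531, -476, -421, -366, -311]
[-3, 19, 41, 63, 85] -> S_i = -3 + 22*i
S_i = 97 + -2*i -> [97, 95, 93, 91, 89]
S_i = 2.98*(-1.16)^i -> [2.98, -3.46, 4.01, -4.65, 5.4]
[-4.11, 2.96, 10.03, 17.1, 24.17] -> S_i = -4.11 + 7.07*i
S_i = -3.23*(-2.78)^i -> [-3.23, 8.98, -24.96, 69.4, -192.92]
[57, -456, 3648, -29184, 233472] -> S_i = 57*-8^i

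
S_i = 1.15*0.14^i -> [1.15, 0.16, 0.02, 0.0, 0.0]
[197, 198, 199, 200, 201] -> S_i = 197 + 1*i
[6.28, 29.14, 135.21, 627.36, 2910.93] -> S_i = 6.28*4.64^i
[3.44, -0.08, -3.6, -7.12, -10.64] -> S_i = 3.44 + -3.52*i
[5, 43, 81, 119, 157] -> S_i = 5 + 38*i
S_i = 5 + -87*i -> [5, -82, -169, -256, -343]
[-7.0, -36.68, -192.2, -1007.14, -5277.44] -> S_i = -7.00*5.24^i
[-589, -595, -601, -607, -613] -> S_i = -589 + -6*i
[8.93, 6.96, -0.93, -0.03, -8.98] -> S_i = Random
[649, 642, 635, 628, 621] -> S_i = 649 + -7*i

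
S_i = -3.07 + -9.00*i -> [-3.07, -12.07, -21.07, -30.07, -39.07]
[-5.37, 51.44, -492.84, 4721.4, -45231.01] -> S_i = -5.37*(-9.58)^i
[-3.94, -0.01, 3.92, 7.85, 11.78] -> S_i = -3.94 + 3.93*i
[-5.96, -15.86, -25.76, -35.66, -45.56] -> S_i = -5.96 + -9.90*i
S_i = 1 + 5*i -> [1, 6, 11, 16, 21]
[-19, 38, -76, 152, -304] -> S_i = -19*-2^i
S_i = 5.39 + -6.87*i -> [5.39, -1.48, -8.35, -15.22, -22.09]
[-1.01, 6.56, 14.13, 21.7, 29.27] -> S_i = -1.01 + 7.57*i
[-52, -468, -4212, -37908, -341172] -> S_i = -52*9^i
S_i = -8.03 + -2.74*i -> [-8.03, -10.77, -13.51, -16.25, -18.99]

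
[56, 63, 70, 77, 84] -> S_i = 56 + 7*i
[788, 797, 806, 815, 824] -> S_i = 788 + 9*i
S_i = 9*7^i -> [9, 63, 441, 3087, 21609]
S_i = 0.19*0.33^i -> [0.19, 0.06, 0.02, 0.01, 0.0]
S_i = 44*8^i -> [44, 352, 2816, 22528, 180224]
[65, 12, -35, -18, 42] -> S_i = Random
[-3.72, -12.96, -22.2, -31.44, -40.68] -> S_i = -3.72 + -9.24*i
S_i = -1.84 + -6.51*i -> [-1.84, -8.35, -14.86, -21.37, -27.88]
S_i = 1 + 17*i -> [1, 18, 35, 52, 69]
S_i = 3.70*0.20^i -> [3.7, 0.74, 0.15, 0.03, 0.01]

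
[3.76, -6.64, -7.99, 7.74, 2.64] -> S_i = Random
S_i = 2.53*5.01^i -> [2.53, 12.68, 63.5, 318.15, 1593.94]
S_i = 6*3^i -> [6, 18, 54, 162, 486]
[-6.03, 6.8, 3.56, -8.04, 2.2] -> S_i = Random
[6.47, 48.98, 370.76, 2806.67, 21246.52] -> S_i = 6.47*7.57^i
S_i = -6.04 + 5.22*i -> [-6.04, -0.82, 4.4, 9.62, 14.84]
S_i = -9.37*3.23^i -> [-9.37, -30.27, -97.76, -315.75, -1019.88]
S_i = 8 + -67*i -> [8, -59, -126, -193, -260]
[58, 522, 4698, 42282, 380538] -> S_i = 58*9^i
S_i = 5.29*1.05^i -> [5.29, 5.55, 5.83, 6.12, 6.43]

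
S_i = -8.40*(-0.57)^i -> [-8.4, 4.79, -2.73, 1.56, -0.89]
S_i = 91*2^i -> [91, 182, 364, 728, 1456]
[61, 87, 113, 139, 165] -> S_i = 61 + 26*i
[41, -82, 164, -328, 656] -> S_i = 41*-2^i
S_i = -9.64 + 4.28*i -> [-9.64, -5.36, -1.08, 3.2, 7.48]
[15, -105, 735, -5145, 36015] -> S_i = 15*-7^i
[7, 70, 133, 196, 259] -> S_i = 7 + 63*i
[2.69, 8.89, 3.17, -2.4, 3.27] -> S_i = Random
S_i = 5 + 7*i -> [5, 12, 19, 26, 33]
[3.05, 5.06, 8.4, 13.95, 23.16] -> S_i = 3.05*1.66^i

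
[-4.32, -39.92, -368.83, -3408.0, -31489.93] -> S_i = -4.32*9.24^i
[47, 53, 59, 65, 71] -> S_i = 47 + 6*i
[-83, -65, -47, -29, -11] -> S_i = -83 + 18*i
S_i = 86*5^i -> [86, 430, 2150, 10750, 53750]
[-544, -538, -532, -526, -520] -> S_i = -544 + 6*i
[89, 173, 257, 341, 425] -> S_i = 89 + 84*i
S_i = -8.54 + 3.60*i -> [-8.54, -4.94, -1.34, 2.26, 5.86]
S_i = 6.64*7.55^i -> [6.64, 50.13, 378.5, 2857.65, 21575.25]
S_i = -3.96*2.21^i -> [-3.96, -8.75, -19.34, -42.74, -94.46]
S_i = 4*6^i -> [4, 24, 144, 864, 5184]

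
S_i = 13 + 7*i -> [13, 20, 27, 34, 41]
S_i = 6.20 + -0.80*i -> [6.2, 5.4, 4.6, 3.8, 3.0]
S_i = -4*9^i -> [-4, -36, -324, -2916, -26244]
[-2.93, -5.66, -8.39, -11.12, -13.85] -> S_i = -2.93 + -2.73*i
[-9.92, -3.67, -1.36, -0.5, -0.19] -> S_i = -9.92*0.37^i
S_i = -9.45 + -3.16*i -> [-9.45, -12.61, -15.77, -18.93, -22.09]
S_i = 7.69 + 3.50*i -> [7.69, 11.19, 14.69, 18.19, 21.69]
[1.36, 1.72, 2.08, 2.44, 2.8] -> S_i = 1.36 + 0.36*i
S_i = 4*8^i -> [4, 32, 256, 2048, 16384]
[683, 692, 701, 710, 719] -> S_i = 683 + 9*i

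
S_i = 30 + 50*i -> [30, 80, 130, 180, 230]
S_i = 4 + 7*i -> [4, 11, 18, 25, 32]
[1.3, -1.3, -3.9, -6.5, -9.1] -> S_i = 1.30 + -2.60*i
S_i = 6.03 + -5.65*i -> [6.03, 0.38, -5.27, -10.92, -16.57]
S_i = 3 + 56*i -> [3, 59, 115, 171, 227]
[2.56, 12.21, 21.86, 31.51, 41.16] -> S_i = 2.56 + 9.65*i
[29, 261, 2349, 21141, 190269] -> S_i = 29*9^i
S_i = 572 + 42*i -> [572, 614, 656, 698, 740]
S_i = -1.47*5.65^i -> [-1.47, -8.31, -46.93, -265.13, -1498.0]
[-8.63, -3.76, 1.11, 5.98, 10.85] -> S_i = -8.63 + 4.87*i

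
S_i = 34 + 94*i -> [34, 128, 222, 316, 410]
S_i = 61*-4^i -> [61, -244, 976, -3904, 15616]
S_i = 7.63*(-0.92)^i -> [7.63, -7.02, 6.46, -5.94, 5.47]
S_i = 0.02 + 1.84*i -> [0.02, 1.86, 3.7, 5.54, 7.38]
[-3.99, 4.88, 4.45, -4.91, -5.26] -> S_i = Random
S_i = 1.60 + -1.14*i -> [1.6, 0.46, -0.68, -1.82, -2.96]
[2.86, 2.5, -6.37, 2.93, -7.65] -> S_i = Random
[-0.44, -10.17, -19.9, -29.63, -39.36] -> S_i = -0.44 + -9.73*i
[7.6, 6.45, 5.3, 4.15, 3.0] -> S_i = 7.60 + -1.15*i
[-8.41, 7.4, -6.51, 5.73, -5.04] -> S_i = -8.41*(-0.88)^i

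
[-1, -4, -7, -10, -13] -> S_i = -1 + -3*i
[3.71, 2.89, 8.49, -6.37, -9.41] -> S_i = Random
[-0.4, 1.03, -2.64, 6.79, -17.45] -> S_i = -0.40*(-2.57)^i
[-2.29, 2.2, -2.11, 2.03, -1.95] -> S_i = -2.29*(-0.96)^i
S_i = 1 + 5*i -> [1, 6, 11, 16, 21]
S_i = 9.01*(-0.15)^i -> [9.01, -1.35, 0.2, -0.03, 0.0]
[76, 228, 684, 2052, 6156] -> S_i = 76*3^i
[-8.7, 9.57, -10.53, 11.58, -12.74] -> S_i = -8.70*(-1.10)^i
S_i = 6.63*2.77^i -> [6.63, 18.37, 50.87, 140.91, 390.33]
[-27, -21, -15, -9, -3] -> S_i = -27 + 6*i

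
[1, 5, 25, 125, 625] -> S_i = 1*5^i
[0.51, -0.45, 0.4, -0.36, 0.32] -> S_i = 0.51*(-0.89)^i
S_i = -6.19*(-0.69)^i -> [-6.19, 4.27, -2.95, 2.03, -1.4]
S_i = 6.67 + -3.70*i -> [6.67, 2.97, -0.73, -4.43, -8.13]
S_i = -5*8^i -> [-5, -40, -320, -2560, -20480]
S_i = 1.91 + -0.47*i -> [1.91, 1.44, 0.97, 0.5, 0.03]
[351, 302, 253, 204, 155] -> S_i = 351 + -49*i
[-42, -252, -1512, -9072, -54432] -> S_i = -42*6^i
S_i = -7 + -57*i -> [-7, -64, -121, -178, -235]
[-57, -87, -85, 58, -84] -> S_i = Random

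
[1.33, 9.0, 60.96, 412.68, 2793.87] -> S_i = 1.33*6.77^i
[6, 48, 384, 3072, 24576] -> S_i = 6*8^i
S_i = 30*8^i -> [30, 240, 1920, 15360, 122880]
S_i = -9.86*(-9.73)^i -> [-9.86, 95.94, -933.47, 9082.71, -88374.77]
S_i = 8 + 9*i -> [8, 17, 26, 35, 44]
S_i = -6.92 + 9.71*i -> [-6.92, 2.79, 12.5, 22.21, 31.92]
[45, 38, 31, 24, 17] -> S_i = 45 + -7*i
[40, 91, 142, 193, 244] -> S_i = 40 + 51*i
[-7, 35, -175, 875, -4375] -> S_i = -7*-5^i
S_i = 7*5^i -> [7, 35, 175, 875, 4375]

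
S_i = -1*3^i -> [-1, -3, -9, -27, -81]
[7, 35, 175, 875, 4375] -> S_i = 7*5^i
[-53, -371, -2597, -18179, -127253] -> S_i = -53*7^i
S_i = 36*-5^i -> [36, -180, 900, -4500, 22500]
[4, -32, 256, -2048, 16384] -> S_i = 4*-8^i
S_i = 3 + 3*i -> [3, 6, 9, 12, 15]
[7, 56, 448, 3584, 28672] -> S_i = 7*8^i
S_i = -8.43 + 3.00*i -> [-8.43, -5.43, -2.43, 0.57, 3.57]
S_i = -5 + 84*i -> [-5, 79, 163, 247, 331]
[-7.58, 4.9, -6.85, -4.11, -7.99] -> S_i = Random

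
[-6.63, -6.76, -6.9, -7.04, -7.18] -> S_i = -6.63*1.02^i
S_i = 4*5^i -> [4, 20, 100, 500, 2500]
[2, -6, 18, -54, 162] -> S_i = 2*-3^i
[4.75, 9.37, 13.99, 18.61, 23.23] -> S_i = 4.75 + 4.62*i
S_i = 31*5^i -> [31, 155, 775, 3875, 19375]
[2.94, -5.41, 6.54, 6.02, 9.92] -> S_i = Random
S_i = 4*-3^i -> [4, -12, 36, -108, 324]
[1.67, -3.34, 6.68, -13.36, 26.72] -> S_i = 1.67*(-2.00)^i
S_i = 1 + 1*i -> [1, 2, 3, 4, 5]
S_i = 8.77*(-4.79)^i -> [8.77, -42.01, 201.22, -963.84, 4616.81]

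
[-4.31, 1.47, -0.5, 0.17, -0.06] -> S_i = -4.31*(-0.34)^i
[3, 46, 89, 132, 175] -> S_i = 3 + 43*i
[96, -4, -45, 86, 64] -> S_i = Random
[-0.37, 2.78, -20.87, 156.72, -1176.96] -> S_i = -0.37*(-7.51)^i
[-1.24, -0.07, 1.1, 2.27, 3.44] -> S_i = -1.24 + 1.17*i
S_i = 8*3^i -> [8, 24, 72, 216, 648]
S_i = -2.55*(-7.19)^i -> [-2.55, 18.33, -131.83, 947.82, -6814.84]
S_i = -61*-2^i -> [-61, 122, -244, 488, -976]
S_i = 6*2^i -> [6, 12, 24, 48, 96]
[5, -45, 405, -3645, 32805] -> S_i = 5*-9^i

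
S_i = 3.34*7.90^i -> [3.34, 26.39, 208.45, 1646.75, 13009.33]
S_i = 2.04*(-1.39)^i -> [2.04, -2.84, 3.94, -5.48, 7.62]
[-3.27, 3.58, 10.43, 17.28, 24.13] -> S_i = -3.27 + 6.85*i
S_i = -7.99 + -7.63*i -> [-7.99, -15.62, -23.25, -30.88, -38.51]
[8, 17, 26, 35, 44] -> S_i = 8 + 9*i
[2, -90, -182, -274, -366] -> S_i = 2 + -92*i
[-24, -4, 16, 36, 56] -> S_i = -24 + 20*i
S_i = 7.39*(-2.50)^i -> [7.39, -18.47, 46.19, -115.47, 288.67]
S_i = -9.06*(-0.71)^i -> [-9.06, 6.43, -4.57, 3.24, -2.3]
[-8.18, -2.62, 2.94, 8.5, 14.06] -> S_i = -8.18 + 5.56*i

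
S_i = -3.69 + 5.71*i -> [-3.69, 2.02, 7.73, 13.44, 19.15]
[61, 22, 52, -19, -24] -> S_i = Random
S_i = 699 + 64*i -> [699, 763, 827, 891, 955]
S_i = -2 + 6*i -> [-2, 4, 10, 16, 22]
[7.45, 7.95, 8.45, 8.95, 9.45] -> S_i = 7.45 + 0.50*i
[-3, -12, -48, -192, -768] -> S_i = -3*4^i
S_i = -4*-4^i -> [-4, 16, -64, 256, -1024]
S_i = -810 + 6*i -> [-810, -804, -798, -792, -786]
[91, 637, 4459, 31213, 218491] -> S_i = 91*7^i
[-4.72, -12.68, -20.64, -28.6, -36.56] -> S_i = -4.72 + -7.96*i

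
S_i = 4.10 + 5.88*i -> [4.1, 9.98, 15.86, 21.74, 27.62]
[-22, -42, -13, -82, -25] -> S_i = Random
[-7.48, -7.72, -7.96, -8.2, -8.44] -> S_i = -7.48 + -0.24*i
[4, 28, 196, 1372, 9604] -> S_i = 4*7^i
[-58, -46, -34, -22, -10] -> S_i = -58 + 12*i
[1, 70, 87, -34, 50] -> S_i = Random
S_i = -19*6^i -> [-19, -114, -684, -4104, -24624]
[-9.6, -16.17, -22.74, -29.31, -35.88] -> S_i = -9.60 + -6.57*i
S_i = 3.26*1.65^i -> [3.26, 5.38, 8.88, 14.64, 24.16]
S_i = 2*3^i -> [2, 6, 18, 54, 162]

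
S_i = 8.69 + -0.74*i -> [8.69, 7.95, 7.21, 6.47, 5.73]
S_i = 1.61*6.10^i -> [1.61, 9.82, 59.91, 365.44, 2229.18]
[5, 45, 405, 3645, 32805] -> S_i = 5*9^i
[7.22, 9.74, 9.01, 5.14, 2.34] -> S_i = Random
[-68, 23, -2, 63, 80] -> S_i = Random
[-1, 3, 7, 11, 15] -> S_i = -1 + 4*i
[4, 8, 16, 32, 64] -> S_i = 4*2^i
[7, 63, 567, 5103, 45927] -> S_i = 7*9^i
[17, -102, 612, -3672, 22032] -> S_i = 17*-6^i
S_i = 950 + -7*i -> [950, 943, 936, 929, 922]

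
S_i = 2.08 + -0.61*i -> [2.08, 1.47, 0.86, 0.25, -0.36]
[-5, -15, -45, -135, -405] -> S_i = -5*3^i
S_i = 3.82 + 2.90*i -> [3.82, 6.72, 9.62, 12.52, 15.42]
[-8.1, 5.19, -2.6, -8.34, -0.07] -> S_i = Random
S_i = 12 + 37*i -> [12, 49, 86, 123, 160]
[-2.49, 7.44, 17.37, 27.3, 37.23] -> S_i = -2.49 + 9.93*i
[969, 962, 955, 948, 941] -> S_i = 969 + -7*i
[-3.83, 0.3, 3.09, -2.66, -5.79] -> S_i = Random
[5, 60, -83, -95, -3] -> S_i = Random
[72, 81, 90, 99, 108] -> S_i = 72 + 9*i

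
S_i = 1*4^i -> [1, 4, 16, 64, 256]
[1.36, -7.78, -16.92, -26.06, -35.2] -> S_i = 1.36 + -9.14*i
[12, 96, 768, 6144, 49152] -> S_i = 12*8^i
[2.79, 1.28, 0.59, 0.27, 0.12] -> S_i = 2.79*0.46^i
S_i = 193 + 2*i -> [193, 195, 197, 199, 201]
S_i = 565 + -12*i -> [565, 553, 541, 529, 517]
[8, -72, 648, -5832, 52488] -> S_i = 8*-9^i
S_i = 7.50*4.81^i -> [7.5, 36.07, 173.52, 834.63, 4014.59]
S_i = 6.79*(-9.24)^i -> [6.79, -62.74, 579.71, -5356.56, 49494.58]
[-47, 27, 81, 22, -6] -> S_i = Random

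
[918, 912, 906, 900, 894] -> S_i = 918 + -6*i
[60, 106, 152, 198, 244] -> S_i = 60 + 46*i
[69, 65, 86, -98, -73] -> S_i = Random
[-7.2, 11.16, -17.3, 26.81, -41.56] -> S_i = -7.20*(-1.55)^i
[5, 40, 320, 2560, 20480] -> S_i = 5*8^i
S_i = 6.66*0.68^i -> [6.66, 4.53, 3.08, 2.09, 1.42]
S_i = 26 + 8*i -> [26, 34, 42, 50, 58]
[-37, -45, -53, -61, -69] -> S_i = -37 + -8*i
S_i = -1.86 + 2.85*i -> [-1.86, 0.99, 3.84, 6.69, 9.54]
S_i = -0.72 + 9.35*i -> [-0.72, 8.63, 17.98, 27.33, 36.68]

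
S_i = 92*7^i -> [92, 644, 4508, 31556, 220892]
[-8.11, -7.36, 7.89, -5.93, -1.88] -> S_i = Random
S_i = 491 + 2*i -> [491, 493, 495, 497, 499]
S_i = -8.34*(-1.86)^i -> [-8.34, 15.51, -28.85, 53.67, -99.82]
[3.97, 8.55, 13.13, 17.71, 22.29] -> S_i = 3.97 + 4.58*i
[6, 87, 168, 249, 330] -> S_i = 6 + 81*i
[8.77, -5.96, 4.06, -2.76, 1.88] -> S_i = 8.77*(-0.68)^i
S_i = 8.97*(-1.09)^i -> [8.97, -9.78, 10.66, -11.62, 12.66]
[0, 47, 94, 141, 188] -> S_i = 0 + 47*i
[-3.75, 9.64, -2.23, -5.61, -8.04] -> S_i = Random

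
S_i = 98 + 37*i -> [98, 135, 172, 209, 246]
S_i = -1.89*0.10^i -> [-1.89, -0.19, -0.02, -0.0, -0.0]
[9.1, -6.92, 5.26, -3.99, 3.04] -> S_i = 9.10*(-0.76)^i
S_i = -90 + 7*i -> [-90, -83, -76, -69, -62]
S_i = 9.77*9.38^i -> [9.77, 91.64, 859.61, 8063.12, 75632.06]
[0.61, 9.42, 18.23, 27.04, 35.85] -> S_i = 0.61 + 8.81*i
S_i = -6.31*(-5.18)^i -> [-6.31, 32.69, -169.31, 877.04, -4543.06]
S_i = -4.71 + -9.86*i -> [-4.71, -14.57, -24.43, -34.29, -44.15]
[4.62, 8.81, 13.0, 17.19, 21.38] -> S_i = 4.62 + 4.19*i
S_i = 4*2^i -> [4, 8, 16, 32, 64]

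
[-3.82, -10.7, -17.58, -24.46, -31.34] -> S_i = -3.82 + -6.88*i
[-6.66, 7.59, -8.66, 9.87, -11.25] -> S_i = -6.66*(-1.14)^i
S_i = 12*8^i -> [12, 96, 768, 6144, 49152]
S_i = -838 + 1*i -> [-838, -837, -836, -835, -834]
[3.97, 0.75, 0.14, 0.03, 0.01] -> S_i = 3.97*0.19^i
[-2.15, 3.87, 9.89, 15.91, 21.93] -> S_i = -2.15 + 6.02*i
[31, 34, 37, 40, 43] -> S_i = 31 + 3*i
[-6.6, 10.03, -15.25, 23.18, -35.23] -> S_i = -6.60*(-1.52)^i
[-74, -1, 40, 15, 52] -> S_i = Random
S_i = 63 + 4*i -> [63, 67, 71, 75, 79]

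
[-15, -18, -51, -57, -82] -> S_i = Random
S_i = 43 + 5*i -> [43, 48, 53, 58, 63]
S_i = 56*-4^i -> [56, -224, 896, -3584, 14336]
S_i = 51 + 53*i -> [51, 104, 157, 210, 263]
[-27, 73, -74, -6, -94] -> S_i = Random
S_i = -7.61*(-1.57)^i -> [-7.61, 11.95, -18.76, 29.45, -46.24]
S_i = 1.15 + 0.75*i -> [1.15, 1.9, 2.65, 3.4, 4.15]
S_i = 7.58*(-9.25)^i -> [7.58, -70.11, 648.56, -5999.21, 55492.74]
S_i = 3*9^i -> [3, 27, 243, 2187, 19683]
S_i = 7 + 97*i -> [7, 104, 201, 298, 395]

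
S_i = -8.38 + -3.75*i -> [-8.38, -12.13, -15.88, -19.63, -23.38]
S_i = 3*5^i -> [3, 15, 75, 375, 1875]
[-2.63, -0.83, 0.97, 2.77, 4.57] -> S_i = -2.63 + 1.80*i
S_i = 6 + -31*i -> [6, -25, -56, -87, -118]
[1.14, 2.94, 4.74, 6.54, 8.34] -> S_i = 1.14 + 1.80*i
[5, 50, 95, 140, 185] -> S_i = 5 + 45*i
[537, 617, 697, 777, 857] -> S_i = 537 + 80*i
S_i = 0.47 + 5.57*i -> [0.47, 6.04, 11.61, 17.18, 22.75]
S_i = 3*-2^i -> [3, -6, 12, -24, 48]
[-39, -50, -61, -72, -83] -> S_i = -39 + -11*i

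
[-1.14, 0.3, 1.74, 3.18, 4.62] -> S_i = -1.14 + 1.44*i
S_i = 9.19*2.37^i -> [9.19, 21.78, 51.62, 122.34, 289.94]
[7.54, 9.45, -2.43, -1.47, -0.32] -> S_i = Random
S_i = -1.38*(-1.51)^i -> [-1.38, 2.08, -3.15, 4.75, -7.17]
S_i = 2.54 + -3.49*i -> [2.54, -0.95, -4.44, -7.93, -11.42]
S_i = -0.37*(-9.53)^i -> [-0.37, 3.53, -33.6, 320.24, -3051.92]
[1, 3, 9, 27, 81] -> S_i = 1*3^i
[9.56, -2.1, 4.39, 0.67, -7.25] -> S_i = Random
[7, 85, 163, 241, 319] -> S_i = 7 + 78*i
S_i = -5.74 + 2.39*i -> [-5.74, -3.35, -0.96, 1.43, 3.82]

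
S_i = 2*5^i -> [2, 10, 50, 250, 1250]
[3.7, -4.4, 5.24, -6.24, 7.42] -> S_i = 3.70*(-1.19)^i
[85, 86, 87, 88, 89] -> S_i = 85 + 1*i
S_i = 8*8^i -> [8, 64, 512, 4096, 32768]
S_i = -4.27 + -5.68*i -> [-4.27, -9.95, -15.63, -21.31, -26.99]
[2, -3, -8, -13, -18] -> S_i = 2 + -5*i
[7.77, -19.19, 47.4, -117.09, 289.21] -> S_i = 7.77*(-2.47)^i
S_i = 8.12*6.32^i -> [8.12, 51.32, 324.33, 2049.78, 12954.61]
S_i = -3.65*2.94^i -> [-3.65, -10.73, -31.55, -92.75, -272.7]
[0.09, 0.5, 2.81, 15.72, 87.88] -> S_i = 0.09*5.59^i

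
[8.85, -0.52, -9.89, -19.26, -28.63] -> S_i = 8.85 + -9.37*i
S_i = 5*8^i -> [5, 40, 320, 2560, 20480]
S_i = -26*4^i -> [-26, -104, -416, -1664, -6656]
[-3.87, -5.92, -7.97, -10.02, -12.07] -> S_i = -3.87 + -2.05*i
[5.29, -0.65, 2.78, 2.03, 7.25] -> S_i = Random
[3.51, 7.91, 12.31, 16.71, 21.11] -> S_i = 3.51 + 4.40*i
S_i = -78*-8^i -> [-78, 624, -4992, 39936, -319488]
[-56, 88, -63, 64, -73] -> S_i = Random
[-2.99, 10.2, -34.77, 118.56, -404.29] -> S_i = -2.99*(-3.41)^i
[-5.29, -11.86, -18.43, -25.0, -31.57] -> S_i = -5.29 + -6.57*i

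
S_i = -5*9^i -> [-5, -45, -405, -3645, -32805]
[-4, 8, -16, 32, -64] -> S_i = -4*-2^i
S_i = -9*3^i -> [-9, -27, -81, -243, -729]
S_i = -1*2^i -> [-1, -2, -4, -8, -16]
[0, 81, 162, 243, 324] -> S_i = 0 + 81*i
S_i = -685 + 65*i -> [-685, -620, -555, -490, -425]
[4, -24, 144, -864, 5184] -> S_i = 4*-6^i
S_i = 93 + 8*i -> [93, 101, 109, 117, 125]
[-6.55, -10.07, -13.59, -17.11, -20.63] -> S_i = -6.55 + -3.52*i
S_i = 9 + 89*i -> [9, 98, 187, 276, 365]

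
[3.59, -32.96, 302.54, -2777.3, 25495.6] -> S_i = 3.59*(-9.18)^i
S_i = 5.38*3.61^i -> [5.38, 19.42, 70.11, 253.11, 913.72]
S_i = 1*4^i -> [1, 4, 16, 64, 256]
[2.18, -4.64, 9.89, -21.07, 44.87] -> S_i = 2.18*(-2.13)^i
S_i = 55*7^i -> [55, 385, 2695, 18865, 132055]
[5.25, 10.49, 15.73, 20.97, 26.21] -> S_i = 5.25 + 5.24*i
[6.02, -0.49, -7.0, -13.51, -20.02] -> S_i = 6.02 + -6.51*i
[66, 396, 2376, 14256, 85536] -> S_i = 66*6^i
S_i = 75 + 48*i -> [75, 123, 171, 219, 267]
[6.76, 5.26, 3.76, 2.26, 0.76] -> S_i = 6.76 + -1.50*i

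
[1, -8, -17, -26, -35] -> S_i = 1 + -9*i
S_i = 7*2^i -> [7, 14, 28, 56, 112]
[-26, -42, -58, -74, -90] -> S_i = -26 + -16*i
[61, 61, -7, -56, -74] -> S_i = Random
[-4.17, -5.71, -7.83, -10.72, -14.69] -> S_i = -4.17*1.37^i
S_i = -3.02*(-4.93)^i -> [-3.02, 14.89, -73.4, 361.87, -1784.0]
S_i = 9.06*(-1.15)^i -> [9.06, -10.42, 11.98, -13.78, 15.85]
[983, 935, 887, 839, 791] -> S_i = 983 + -48*i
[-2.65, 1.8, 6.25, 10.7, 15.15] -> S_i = -2.65 + 4.45*i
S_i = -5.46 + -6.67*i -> [-5.46, -12.13, -18.8, -25.47, -32.14]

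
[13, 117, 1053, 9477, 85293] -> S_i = 13*9^i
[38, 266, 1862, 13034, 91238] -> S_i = 38*7^i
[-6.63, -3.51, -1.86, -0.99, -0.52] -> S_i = -6.63*0.53^i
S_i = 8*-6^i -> [8, -48, 288, -1728, 10368]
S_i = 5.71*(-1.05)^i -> [5.71, -6.0, 6.3, -6.61, 6.94]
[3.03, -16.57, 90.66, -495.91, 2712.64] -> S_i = 3.03*(-5.47)^i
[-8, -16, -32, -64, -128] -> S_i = -8*2^i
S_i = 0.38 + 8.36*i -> [0.38, 8.74, 17.1, 25.46, 33.82]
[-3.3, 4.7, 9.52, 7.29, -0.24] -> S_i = Random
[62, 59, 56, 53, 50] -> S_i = 62 + -3*i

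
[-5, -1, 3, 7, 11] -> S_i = -5 + 4*i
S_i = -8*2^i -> [-8, -16, -32, -64, -128]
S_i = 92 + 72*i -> [92, 164, 236, 308, 380]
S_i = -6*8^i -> [-6, -48, -384, -3072, -24576]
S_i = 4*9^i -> [4, 36, 324, 2916, 26244]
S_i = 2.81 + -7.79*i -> [2.81, -4.98, -12.77, -20.56, -28.35]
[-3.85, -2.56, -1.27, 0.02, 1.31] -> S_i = -3.85 + 1.29*i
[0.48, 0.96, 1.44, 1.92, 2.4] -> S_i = 0.48 + 0.48*i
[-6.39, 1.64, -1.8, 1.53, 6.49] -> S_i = Random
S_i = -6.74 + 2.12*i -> [-6.74, -4.62, -2.5, -0.38, 1.74]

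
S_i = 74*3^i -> [74, 222, 666, 1998, 5994]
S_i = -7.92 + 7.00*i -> [-7.92, -0.92, 6.08, 13.08, 20.08]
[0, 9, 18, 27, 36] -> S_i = 0 + 9*i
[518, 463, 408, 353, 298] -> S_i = 518 + -55*i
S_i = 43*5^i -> [43, 215, 1075, 5375, 26875]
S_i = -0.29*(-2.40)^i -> [-0.29, 0.7, -1.67, 4.01, -9.62]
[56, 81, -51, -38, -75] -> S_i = Random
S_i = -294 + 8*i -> [-294, -286, -278, -270, -262]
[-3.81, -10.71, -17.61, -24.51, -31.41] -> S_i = -3.81 + -6.90*i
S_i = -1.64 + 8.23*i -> [-1.64, 6.59, 14.82, 23.05, 31.28]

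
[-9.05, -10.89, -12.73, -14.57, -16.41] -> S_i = -9.05 + -1.84*i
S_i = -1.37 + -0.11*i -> [-1.37, -1.48, -1.59, -1.7, -1.81]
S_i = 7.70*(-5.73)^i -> [7.7, -44.12, 252.81, -1448.62, 8300.59]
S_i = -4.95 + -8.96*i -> [-4.95, -13.91, -22.87, -31.83, -40.79]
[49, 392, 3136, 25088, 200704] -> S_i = 49*8^i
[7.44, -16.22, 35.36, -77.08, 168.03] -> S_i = 7.44*(-2.18)^i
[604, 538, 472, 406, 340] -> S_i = 604 + -66*i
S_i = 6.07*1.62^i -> [6.07, 9.83, 15.93, 25.81, 41.81]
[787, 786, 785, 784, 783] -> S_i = 787 + -1*i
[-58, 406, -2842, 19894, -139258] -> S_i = -58*-7^i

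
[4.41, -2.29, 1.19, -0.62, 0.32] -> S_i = 4.41*(-0.52)^i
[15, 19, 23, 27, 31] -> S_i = 15 + 4*i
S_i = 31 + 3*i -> [31, 34, 37, 40, 43]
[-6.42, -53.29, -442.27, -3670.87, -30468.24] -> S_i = -6.42*8.30^i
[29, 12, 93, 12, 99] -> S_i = Random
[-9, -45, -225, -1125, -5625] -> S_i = -9*5^i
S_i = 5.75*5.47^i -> [5.75, 31.45, 172.05, 941.09, 5147.75]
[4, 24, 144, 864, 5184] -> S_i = 4*6^i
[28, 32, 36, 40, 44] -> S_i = 28 + 4*i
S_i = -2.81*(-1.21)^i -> [-2.81, 3.4, -4.11, 4.98, -6.02]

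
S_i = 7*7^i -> [7, 49, 343, 2401, 16807]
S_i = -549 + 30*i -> [-549, -519, -489, -459, -429]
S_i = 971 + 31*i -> [971, 1002, 1033, 1064, 1095]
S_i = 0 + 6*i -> [0, 6, 12, 18, 24]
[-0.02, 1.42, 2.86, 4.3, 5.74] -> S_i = -0.02 + 1.44*i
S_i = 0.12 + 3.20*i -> [0.12, 3.32, 6.52, 9.72, 12.92]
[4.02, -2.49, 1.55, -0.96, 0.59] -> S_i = 4.02*(-0.62)^i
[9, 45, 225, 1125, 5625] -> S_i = 9*5^i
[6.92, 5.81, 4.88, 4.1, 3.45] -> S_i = 6.92*0.84^i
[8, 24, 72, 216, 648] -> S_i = 8*3^i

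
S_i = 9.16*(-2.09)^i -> [9.16, -19.14, 40.01, -83.62, 174.78]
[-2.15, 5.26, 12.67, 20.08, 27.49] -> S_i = -2.15 + 7.41*i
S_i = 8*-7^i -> [8, -56, 392, -2744, 19208]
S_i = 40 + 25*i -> [40, 65, 90, 115, 140]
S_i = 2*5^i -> [2, 10, 50, 250, 1250]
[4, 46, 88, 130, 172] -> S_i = 4 + 42*i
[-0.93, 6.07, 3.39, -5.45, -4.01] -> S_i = Random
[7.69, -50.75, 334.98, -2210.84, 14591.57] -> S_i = 7.69*(-6.60)^i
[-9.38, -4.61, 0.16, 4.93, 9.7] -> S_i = -9.38 + 4.77*i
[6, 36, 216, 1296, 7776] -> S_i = 6*6^i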